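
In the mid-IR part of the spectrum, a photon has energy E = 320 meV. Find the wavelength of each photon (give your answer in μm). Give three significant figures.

Use h = 6.62607015 × 10^-34 J·s, c = 2.99792458 × 10^8 m/s, 1 eV = 1.602176634 × 10^-19 J.
First convert: E = 320 meV = 5.1270 × 10^-20 J.
For a photon λ = hc/E, so λ = 3.875 × 10^-6 m.
Converting to μm: λ = 3.875 μm ≈ 3.87 μm.

3.87 μm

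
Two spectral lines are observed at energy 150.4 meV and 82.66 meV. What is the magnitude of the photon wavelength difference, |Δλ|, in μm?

Using λ = hc/E: λ₁ = 8.2436 × 10^-6 m, λ₂ = 1.4999 × 10^-5 m.
|Δλ| = |8.2436 × 10^-6 − 1.4999 × 10^-5| = 6.76 × 10^-6 m = 6.76 μm.

6.76 μm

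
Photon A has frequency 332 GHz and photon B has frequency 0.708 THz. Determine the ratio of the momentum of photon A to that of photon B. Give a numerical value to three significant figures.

0.469

p_A = 7.338e-31 kg·m/s (from frequency = 332 GHz, via p = hf/c).
p_B = 1.565e-30 kg·m/s (from frequency = 0.708 THz, via p = hf/c).
Ratio = 7.338e-31 / 1.565e-30 = 0.469.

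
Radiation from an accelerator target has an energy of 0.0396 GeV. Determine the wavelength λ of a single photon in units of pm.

0.0313 pm

Use h = 6.62607015·10^-34 J·s, c = 2.99792458·10^8 m/s, 1 eV = 1.602176634·10^-19 J.
In SI units: E = 0.0396 GeV = 6.3446·10^-12 J.
Since λ = hc/E for a photon, λ = 3.131·10^-14 m.
Converting to pm: λ = 0.03131 pm ≈ 0.0313 pm.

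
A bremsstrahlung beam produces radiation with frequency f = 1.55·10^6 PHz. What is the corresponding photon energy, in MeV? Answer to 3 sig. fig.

First convert: f = 1.55·10^6 PHz = 1.55·10^21 Hz.
For a photon E = hf, so E = 1.027·10^-12 J.
Converting to MeV: E = 6.410 MeV ≈ 6.41 MeV.

6.41 MeV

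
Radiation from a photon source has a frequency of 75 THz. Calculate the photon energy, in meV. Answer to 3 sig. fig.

310 meV

Use h = 6.62607015e-34 J·s, 1 eV = 1.602176634e-19 J.
In SI units: f = 75 THz = 7.5e13 Hz.
The photon relation is E = hf, giving E = 4.970e-20 J.
Converting to meV: E = 310.2 meV ≈ 310 meV.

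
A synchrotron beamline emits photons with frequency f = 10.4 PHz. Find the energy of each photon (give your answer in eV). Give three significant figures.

Take h = 6.62607015 × 10^-34 J·s, 1 eV = 1.602176634 × 10^-19 J.
First convert: f = 10.4 PHz = 1.04 × 10^16 Hz.
The photon relation is E = hf, giving E = 6.891 × 10^-18 J.
Converting to eV: E = 43.01 eV ≈ 43.0 eV.

43.0 eV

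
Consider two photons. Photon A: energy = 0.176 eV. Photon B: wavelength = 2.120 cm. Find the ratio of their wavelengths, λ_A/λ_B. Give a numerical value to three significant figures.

3.32 × 10^-4

λ_A = 7.045 × 10^-6 m (from energy = 0.176 eV, via λ = hc/E).
λ_B = 0.02120 m (from wavelength = 2.120 cm, via λ given directly).
Ratio = 7.045 × 10^-6 / 0.02120 = 3.32 × 10^-4.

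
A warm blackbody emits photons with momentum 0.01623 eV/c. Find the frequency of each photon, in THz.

Convert to SI: p = 0.01623 eV/c = 8.6738·10^-30 kg·m/s.
For a photon f = pc/h, so f = 3.924·10^12 Hz.
Converting to THz: f = 3.924 THz ≈ 3.92 THz.

3.92 THz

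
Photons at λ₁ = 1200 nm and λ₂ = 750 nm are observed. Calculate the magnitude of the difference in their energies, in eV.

Using E = hc/λ: E₁ = 1.655 × 10^-19 J, E₂ = 2.649 × 10^-19 J.
|ΔE| = |1.655 × 10^-19 − 2.649 × 10^-19| = 9.93 × 10^-20 J = 0.620 eV.

0.620 eV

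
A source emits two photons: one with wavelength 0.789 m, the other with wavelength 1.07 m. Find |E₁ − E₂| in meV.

Using E = hc/λ: E₁ = 2.518 × 10^-25 J, E₂ = 1.856 × 10^-25 J.
|ΔE| = |2.518 × 10^-25 − 1.856 × 10^-25| = 6.61 × 10^-26 J = 4.13 × 10^-4 meV.

4.13 × 10^-4 meV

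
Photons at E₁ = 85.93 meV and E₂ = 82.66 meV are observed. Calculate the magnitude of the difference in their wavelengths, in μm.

Using λ = hc/E: λ₁ = 1.4429e-5 m, λ₂ = 1.4999e-5 m.
|Δλ| = |1.4429e-5 − 1.4999e-5| = 5.71e-7 m = 0.571 μm.

0.571 μm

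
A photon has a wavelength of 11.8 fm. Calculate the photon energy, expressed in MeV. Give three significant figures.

105 MeV

Take h = 6.62607015 × 10^-34 J·s, c = 2.99792458 × 10^8 m/s, 1 eV = 1.602176634 × 10^-19 J.
First convert: λ = 11.8 fm = 1.18 × 10^-14 m.
Since E = hc/λ for a photon, E = 1.683 × 10^-11 J.
Converting to MeV: E = 105.1 MeV ≈ 105 MeV.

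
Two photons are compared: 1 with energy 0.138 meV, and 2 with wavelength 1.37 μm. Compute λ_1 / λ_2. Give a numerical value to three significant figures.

6560

λ_1 = 0.008984 m (from energy = 0.138 meV, via λ = hc/E).
λ_2 = 1.370·10^-6 m (from wavelength = 1.37 μm, via λ given directly).
Ratio = 0.008984 / 1.370·10^-6 = 6560.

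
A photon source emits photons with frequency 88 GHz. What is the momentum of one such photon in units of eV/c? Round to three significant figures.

3.64 × 10^-4 eV/c

Take h = 6.62607015 × 10^-34 J·s, c = 2.99792458 × 10^8 m/s, 1 eV = 1.602176634 × 10^-19 J.
First convert: f = 88 GHz = 8.8 × 10^10 Hz.
For a photon p = hf/c, so p = 1.945 × 10^-31 kg·m/s.
Converting to eV/c: p = 3.639 × 10^-4 eV/c ≈ 3.64 × 10^-4 eV/c.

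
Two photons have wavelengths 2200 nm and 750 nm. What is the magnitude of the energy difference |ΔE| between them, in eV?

Using E = hc/λ: E₁ = 9.029e-20 J, E₂ = 2.649e-19 J.
|ΔE| = |9.029e-20 − 2.649e-19| = 1.75e-19 J = 1.09 eV.

1.09 eV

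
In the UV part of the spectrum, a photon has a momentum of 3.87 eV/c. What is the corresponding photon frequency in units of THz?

Use h = 6.62607015 × 10^-34 J·s, c = 2.99792458 × 10^8 m/s, 1 eV = 1.602176634 × 10^-19 J.
In SI units: p = 3.87 eV/c = 2.0682 × 10^-27 kg·m/s.
Since f = pc/h for a photon, f = 9.358 × 10^14 Hz.
Converting to THz: f = 935.8 THz ≈ 936 THz.

936 THz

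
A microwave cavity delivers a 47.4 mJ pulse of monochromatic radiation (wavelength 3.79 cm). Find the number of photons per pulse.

9.04 × 10^21 photons

Per-photon energy: E = 5.241 × 10^-24 J (from wavelength = 3.79 cm).
N = E_total / E_photon = 0.0474 J / 5.241 × 10^-24 J = 9.04 × 10^21.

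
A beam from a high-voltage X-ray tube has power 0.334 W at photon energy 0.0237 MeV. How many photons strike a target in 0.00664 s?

5.84 × 10^11 photons

Total energy: E_total = P·t = 0.334 × 0.00664 = 0.002218 J.
Per-photon energy: E = 3.797 × 10^-15 J.
N = E_total / E_photon = 5.84 × 10^11.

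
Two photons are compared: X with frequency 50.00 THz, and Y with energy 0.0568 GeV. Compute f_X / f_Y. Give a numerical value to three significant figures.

f_X = 5.000 × 10^13 Hz (from frequency = 50.00 THz, via f given directly).
f_Y = 1.373 × 10^22 Hz (from energy = 0.0568 GeV, via f = E/h).
Ratio = 5.000 × 10^13 / 1.373 × 10^22 = 3.64 × 10^-9.

3.64 × 10^-9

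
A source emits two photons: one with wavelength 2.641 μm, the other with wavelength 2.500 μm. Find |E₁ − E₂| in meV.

26.5 meV

Using E = hc/λ: E₁ = 7.5216e-20 J, E₂ = 7.9458e-20 J.
|ΔE| = |7.5216e-20 − 7.9458e-20| = 4.24e-21 J = 26.5 meV.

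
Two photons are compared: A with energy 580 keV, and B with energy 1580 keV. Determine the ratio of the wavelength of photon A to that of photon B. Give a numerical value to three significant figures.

λ_A = 2.138e-12 m (from energy = 580 keV, via λ = hc/E).
λ_B = 7.847e-13 m (from energy = 1580 keV, via λ = hc/E).
Ratio = 2.138e-12 / 7.847e-13 = 2.72.

2.72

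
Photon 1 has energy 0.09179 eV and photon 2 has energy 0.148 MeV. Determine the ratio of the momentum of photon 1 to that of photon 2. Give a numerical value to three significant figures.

6.20 × 10^-7

p_1 = 4.906 × 10^-29 kg·m/s (from energy = 0.09179 eV, via p = E/c).
p_2 = 7.910 × 10^-23 kg·m/s (from energy = 0.148 MeV, via p = E/c).
Ratio = 4.906 × 10^-29 / 7.910 × 10^-23 = 6.20 × 10^-7.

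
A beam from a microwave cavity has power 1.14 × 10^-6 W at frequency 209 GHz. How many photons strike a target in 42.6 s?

3.51 × 10^17 photons

Total energy: E_total = P·t = 1.14 × 10^-6 × 42.6 = 4.856 × 10^-5 J.
Per-photon energy: E = 1.385 × 10^-22 J.
N = E_total / E_photon = 3.51 × 10^17.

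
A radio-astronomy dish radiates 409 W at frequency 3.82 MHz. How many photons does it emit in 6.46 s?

1.04e30 photons

Total energy: E_total = P·t = 409 × 6.46 = 2642 J.
Per-photon energy: E = 2.531e-27 J.
N = E_total / E_photon = 1.04e30.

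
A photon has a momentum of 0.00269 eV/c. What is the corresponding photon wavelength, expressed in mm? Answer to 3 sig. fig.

Use h = 6.62607015e-34 J·s, c = 2.99792458e8 m/s, 1 eV = 1.602176634e-19 J.
First convert: p = 0.00269 eV/c = 1.4376e-30 kg·m/s.
For a photon λ = h/p, so λ = 4.609e-4 m.
Converting to mm: λ = 0.4609 mm ≈ 0.461 mm.

0.461 mm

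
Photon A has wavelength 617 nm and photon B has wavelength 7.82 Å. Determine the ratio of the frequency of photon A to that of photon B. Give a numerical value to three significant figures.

1.27e-3

f_A = 4.859e14 Hz (from wavelength = 617 nm, via f = c/λ).
f_B = 3.834e17 Hz (from wavelength = 7.82 Å, via f = c/λ).
Ratio = 4.859e14 / 3.834e17 = 1.27e-3.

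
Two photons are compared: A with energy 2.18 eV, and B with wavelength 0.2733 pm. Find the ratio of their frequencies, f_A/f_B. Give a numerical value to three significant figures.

f_A = 5.271e14 Hz (from energy = 2.18 eV, via f = E/h).
f_B = 1.097e21 Hz (from wavelength = 0.2733 pm, via f = c/λ).
Ratio = 5.271e14 / 1.097e21 = 4.81e-7.

4.81e-7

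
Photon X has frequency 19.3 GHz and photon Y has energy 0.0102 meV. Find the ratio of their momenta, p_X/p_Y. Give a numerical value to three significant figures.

p_X = 4.266e-32 kg·m/s (from frequency = 19.3 GHz, via p = hf/c).
p_Y = 5.451e-33 kg·m/s (from energy = 0.0102 meV, via p = E/c).
Ratio = 4.266e-32 / 5.451e-33 = 7.83.

7.83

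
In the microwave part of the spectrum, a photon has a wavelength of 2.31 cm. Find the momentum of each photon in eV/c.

(h = 6.62607015e-34 J·s, c = 2.99792458e8 m/s, 1 eV = 1.602176634e-19 J.)
First convert: λ = 2.31 cm = 0.0231 m.
The photon relation is p = h/λ, giving p = 2.868e-32 kg·m/s.
Converting to eV/c: p = 5.367e-5 eV/c ≈ 5.37e-5 eV/c.

5.37e-5 eV/c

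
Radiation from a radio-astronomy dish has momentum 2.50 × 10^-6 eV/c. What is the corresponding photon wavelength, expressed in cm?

In SI units: p = 2.50 × 10^-6 eV/c = 1.3361 × 10^-33 kg·m/s.
Apply λ = h/p: λ = 0.4959 m.
Converting to cm: λ = 49.59 cm ≈ 49.6 cm.

49.6 cm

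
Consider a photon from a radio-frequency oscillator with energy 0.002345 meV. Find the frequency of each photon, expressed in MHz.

(h = 6.62607015e-34 J·s, 1 eV = 1.602176634e-19 J.)
In SI units: E = 0.002345 meV = 3.7571e-25 J.
Since f = E/h for a photon, f = 5.670e8 Hz.
Converting to MHz: f = 567.0 MHz ≈ 567 MHz.

567 MHz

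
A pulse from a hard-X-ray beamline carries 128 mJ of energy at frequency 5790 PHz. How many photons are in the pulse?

3.34e13 photons

Per-photon energy: E = 3.836e-15 J (from frequency = 5790 PHz).
N = E_total / E_photon = 0.128 J / 3.836e-15 J = 3.34e13.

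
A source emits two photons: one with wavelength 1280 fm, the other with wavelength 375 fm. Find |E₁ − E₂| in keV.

2340 keV

Using E = hc/λ: E₁ = 1.552e-13 J, E₂ = 5.297e-13 J.
|ΔE| = |1.552e-13 − 5.297e-13| = 3.75e-13 J = 2340 keV.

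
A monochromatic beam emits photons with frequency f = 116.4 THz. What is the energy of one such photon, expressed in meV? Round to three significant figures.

481 meV

Take h = 6.62607015e-34 J·s, 1 eV = 1.602176634e-19 J.
In SI units: f = 116.4 THz = 1.164e14 Hz.
For a photon E = hf, so E = 7.713e-20 J.
Converting to meV: E = 481.4 meV ≈ 481 meV.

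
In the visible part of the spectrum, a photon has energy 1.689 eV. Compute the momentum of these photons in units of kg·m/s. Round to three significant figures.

9.03·10^-28 kg·m/s

(c = 2.99792458·10^8 m/s, 1 eV = 1.602176634·10^-19 J.)
In SI units: E = 1.689 eV = 2.7061·10^-19 J.
Apply p = E/c: p = 9.026·10^-28 kg·m/s.
So p ≈ 9.03·10^-28 kg·m/s.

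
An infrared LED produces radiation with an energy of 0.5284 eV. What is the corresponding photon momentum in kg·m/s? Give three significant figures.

2.82 × 10^-28 kg·m/s

In SI units: E = 0.5284 eV = 8.4659 × 10^-20 J.
The photon relation is p = E/c, giving p = 2.824 × 10^-28 kg·m/s.
So p ≈ 2.82 × 10^-28 kg·m/s.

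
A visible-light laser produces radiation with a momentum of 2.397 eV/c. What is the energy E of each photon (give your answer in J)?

(c = 2.99792458e8 m/s, 1 eV = 1.602176634e-19 J.)
In SI units: p = 2.397 eV/c = 1.2810e-27 kg·m/s.
Since E = pc for a photon, E = 3.840e-19 J.
So E ≈ 3.84e-19 J.

3.84e-19 J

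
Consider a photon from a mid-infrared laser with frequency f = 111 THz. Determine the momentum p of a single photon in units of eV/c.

Take h = 6.62607015e-34 J·s, c = 2.99792458e8 m/s, 1 eV = 1.602176634e-19 J.
In SI units: f = 111 THz = 1.11e14 Hz.
For a photon p = hf/c, so p = 2.453e-28 kg·m/s.
Converting to eV/c: p = 0.4591 eV/c ≈ 0.459 eV/c.

0.459 eV/c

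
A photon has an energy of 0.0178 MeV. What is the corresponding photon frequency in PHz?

4300 PHz

Use h = 6.62607015e-34 J·s, 1 eV = 1.602176634e-19 J.
Convert to SI: E = 0.0178 MeV = 2.8519e-15 J.
Since f = E/h for a photon, f = 4.304e18 Hz.
Converting to PHz: f = 4304 PHz ≈ 4300 PHz.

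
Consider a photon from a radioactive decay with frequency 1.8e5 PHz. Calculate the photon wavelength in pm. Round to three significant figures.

Convert to SI: f = 1.8e5 PHz = 1.8e20 Hz.
Apply λ = c/f: λ = 1.666e-12 m.
Converting to pm: λ = 1.666 pm ≈ 1.67 pm.

1.67 pm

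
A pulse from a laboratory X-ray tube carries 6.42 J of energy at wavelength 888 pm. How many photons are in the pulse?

Per-photon energy: E = 2.237 × 10^-16 J (from wavelength = 888 pm).
N = E_total / E_photon = 6.42 J / 2.237 × 10^-16 J = 2.87 × 10^16.

2.87 × 10^16 photons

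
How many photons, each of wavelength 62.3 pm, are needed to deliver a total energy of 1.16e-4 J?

Per-photon energy: E = 3.189e-15 J (from wavelength = 62.3 pm).
N = E_total / E_photon = 1.16e-4 J / 3.189e-15 J = 3.64e10.

3.64e10 photons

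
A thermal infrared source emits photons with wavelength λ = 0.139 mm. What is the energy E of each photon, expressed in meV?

(h = 6.62607015 × 10^-34 J·s, c = 2.99792458 × 10^8 m/s, 1 eV = 1.602176634 × 10^-19 J.)
In SI units: λ = 0.139 mm = 1.39 × 10^-4 m.
The photon relation is E = hc/λ, giving E = 1.429 × 10^-21 J.
Converting to meV: E = 8.920 meV ≈ 8.92 meV.

8.92 meV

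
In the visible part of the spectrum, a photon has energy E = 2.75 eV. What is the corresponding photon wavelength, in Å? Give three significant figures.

4510 Å

(h = 6.62607015e-34 J·s, c = 2.99792458e8 m/s, 1 eV = 1.602176634e-19 J.)
First convert: E = 2.75 eV = 4.4060e-19 J.
The photon relation is λ = hc/E, giving λ = 4.509e-7 m.
Converting to Å: λ = 4509 Å ≈ 4510 Å.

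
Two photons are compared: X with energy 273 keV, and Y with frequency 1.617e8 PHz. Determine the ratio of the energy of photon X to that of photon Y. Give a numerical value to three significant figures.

E_X = 4.374e-14 J (from energy = 273 keV, via E given directly).
E_Y = 1.071e-10 J (from frequency = 1.617e8 PHz, via E = hf).
Ratio = 4.374e-14 / 1.071e-10 = 4.08e-4.

4.08e-4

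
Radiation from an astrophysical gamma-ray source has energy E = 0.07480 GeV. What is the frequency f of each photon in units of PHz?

Take h = 6.62607015e-34 J·s, 1 eV = 1.602176634e-19 J.
In SI units: E = 0.07480 GeV = 1.1984e-11 J.
The photon relation is f = E/h, giving f = 1.809e22 Hz.
Converting to PHz: f = 1.809e7 PHz ≈ 1.81e7 PHz.

1.81e7 PHz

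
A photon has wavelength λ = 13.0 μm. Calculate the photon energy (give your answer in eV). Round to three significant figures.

0.0954 eV

Use h = 6.62607015 × 10^-34 J·s, c = 2.99792458 × 10^8 m/s, 1 eV = 1.602176634 × 10^-19 J.
First convert: λ = 13.0 μm = 1.30 × 10^-5 m.
Since E = hc/λ for a photon, E = 1.528 × 10^-20 J.
Converting to eV: E = 0.09537 eV ≈ 0.0954 eV.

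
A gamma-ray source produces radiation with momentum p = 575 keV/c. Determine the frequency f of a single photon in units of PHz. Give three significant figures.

1.39 × 10^5 PHz

Use h = 6.62607015 × 10^-34 J·s, c = 2.99792458 × 10^8 m/s, 1 eV = 1.602176634 × 10^-19 J.
In SI units: p = 575 keV/c = 3.0730 × 10^-22 kg·m/s.
Since f = pc/h for a photon, f = 1.390 × 10^20 Hz.
Converting to PHz: f = 139000 PHz ≈ 1.39 × 10^5 PHz.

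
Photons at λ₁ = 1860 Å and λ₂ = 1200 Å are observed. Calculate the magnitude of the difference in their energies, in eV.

Using E = hc/λ: E₁ = 1.068e-18 J, E₂ = 1.655e-18 J.
|ΔE| = |1.068e-18 − 1.655e-18| = 5.87e-19 J = 3.67 eV.

3.67 eV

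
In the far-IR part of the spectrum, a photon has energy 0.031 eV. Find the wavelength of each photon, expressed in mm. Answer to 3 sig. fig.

0.0400 mm

Take h = 6.62607015e-34 J·s, c = 2.99792458e8 m/s, 1 eV = 1.602176634e-19 J.
First convert: E = 0.031 eV = 4.9667e-21 J.
Apply λ = hc/E: λ = 3.999e-5 m.
Converting to mm: λ = 0.03999 mm ≈ 0.0400 mm.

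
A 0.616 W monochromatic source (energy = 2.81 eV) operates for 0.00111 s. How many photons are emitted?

Total energy: E_total = P·t = 0.616 × 0.00111 = 6.838 × 10^-4 J.
Per-photon energy: E = 4.502 × 10^-19 J.
N = E_total / E_photon = 1.52 × 10^15.

1.52 × 10^15 photons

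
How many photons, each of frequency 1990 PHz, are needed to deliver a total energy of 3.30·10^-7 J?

Per-photon energy: E = 1.319·10^-15 J (from frequency = 1990 PHz).
N = E_total / E_photon = 3.30·10^-7 J / 1.319·10^-15 J = 2.50·10^8.

2.50·10^8 photons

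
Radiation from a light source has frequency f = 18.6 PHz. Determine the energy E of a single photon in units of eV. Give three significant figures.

Take h = 6.62607015 × 10^-34 J·s, 1 eV = 1.602176634 × 10^-19 J.
Convert to SI: f = 18.6 PHz = 1.86 × 10^16 Hz.
For a photon E = hf, so E = 1.232 × 10^-17 J.
Converting to eV: E = 76.92 eV ≈ 76.9 eV.

76.9 eV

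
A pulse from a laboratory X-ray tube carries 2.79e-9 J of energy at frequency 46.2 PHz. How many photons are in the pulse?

9.11e7 photons

Per-photon energy: E = 3.061e-17 J (from frequency = 46.2 PHz).
N = E_total / E_photon = 2.79e-9 J / 3.061e-17 J = 9.11e7.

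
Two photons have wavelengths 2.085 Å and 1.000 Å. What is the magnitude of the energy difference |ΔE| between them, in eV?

6450 eV

Using E = hc/λ: E₁ = 9.5273 × 10^-16 J, E₂ = 1.9864 × 10^-15 J.
|ΔE| = |9.5273 × 10^-16 − 1.9864 × 10^-15| = 1.03 × 10^-15 J = 6450 eV.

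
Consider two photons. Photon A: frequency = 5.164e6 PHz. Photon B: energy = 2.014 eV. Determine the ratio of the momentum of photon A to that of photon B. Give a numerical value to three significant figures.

1.06e7

p_A = 1.141e-20 kg·m/s (from frequency = 5.164e6 PHz, via p = hf/c).
p_B = 1.076e-27 kg·m/s (from energy = 2.014 eV, via p = E/c).
Ratio = 1.141e-20 / 1.076e-27 = 1.06e7.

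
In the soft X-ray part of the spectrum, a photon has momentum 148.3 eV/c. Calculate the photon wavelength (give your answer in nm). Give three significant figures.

In SI units: p = 148.3 eV/c = 7.9256e-26 kg·m/s.
Since λ = h/p for a photon, λ = 8.360e-9 m.
Converting to nm: λ = 8.360 nm ≈ 8.36 nm.

8.36 nm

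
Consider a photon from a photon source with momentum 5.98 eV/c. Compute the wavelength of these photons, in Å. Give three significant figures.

In SI units: p = 5.98 eV/c = 3.1959e-27 kg·m/s.
Apply λ = h/p: λ = 2.073e-7 m.
Converting to Å: λ = 2073 Å ≈ 2070 Å.

2070 Å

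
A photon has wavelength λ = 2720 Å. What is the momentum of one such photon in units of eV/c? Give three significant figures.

4.56 eV/c

First convert: λ = 2720 Å = 2.72e-7 m.
Since p = h/λ for a photon, p = 2.436e-27 kg·m/s.
Converting to eV/c: p = 4.558 eV/c ≈ 4.56 eV/c.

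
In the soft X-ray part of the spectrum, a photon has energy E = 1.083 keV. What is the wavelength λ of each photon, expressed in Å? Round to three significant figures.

11.4 Å

First convert: E = 1.083 keV = 1.7352e-16 J.
The photon relation is λ = hc/E, giving λ = 1.145e-9 m.
Converting to Å: λ = 11.45 Å ≈ 11.4 Å.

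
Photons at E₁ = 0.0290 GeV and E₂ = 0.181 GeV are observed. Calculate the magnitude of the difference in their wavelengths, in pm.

0.0359 pm

Using λ = hc/E: λ₁ = 4.275 × 10^-14 m, λ₂ = 6.850 × 10^-15 m.
|Δλ| = |4.275 × 10^-14 − 6.850 × 10^-15| = 3.59 × 10^-14 m = 0.0359 pm.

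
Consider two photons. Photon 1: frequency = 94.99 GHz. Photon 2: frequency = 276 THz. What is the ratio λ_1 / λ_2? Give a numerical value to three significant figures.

2910

λ_1 = 0.003156 m (from frequency = 94.99 GHz, via λ = c/f).
λ_2 = 1.086e-6 m (from frequency = 276 THz, via λ = c/f).
Ratio = 0.003156 / 1.086e-6 = 2910.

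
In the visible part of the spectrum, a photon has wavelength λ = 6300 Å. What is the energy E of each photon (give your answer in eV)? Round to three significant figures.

In SI units: λ = 6300 Å = 6.300 × 10^-7 m.
Apply E = hc/λ: E = 3.153 × 10^-19 J.
Converting to eV: E = 1.968 eV ≈ 1.97 eV.

1.97 eV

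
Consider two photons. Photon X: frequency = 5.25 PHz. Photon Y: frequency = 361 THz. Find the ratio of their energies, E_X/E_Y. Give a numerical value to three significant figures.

E_X = 3.479 × 10^-18 J (from frequency = 5.25 PHz, via E = hf).
E_Y = 2.392 × 10^-19 J (from frequency = 361 THz, via E = hf).
Ratio = 3.479 × 10^-18 / 2.392 × 10^-19 = 14.5.

14.5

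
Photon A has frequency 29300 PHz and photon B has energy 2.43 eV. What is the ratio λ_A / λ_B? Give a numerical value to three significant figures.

2.01 × 10^-5

λ_A = 1.023 × 10^-11 m (from frequency = 29300 PHz, via λ = c/f).
λ_B = 5.102 × 10^-7 m (from energy = 2.43 eV, via λ = hc/E).
Ratio = 1.023 × 10^-11 / 5.102 × 10^-7 = 2.01 × 10^-5.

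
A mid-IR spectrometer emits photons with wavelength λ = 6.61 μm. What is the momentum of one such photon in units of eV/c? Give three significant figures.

In SI units: λ = 6.61 μm = 6.61 × 10^-6 m.
Since p = h/λ for a photon, p = 1.002 × 10^-28 kg·m/s.
Converting to eV/c: p = 0.1876 eV/c ≈ 0.188 eV/c.

0.188 eV/c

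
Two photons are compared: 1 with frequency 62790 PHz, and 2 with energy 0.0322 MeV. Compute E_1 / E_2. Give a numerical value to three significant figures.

E_1 = 4.161·10^-14 J (from frequency = 62790 PHz, via E = hf).
E_2 = 5.159·10^-15 J (from energy = 0.0322 MeV, via E given directly).
Ratio = 4.161·10^-14 / 5.159·10^-15 = 8.06.

8.06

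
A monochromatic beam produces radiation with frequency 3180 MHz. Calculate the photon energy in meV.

0.0132 meV

Use h = 6.62607015 × 10^-34 J·s, 1 eV = 1.602176634 × 10^-19 J.
First convert: f = 3180 MHz = 3.18 × 10^9 Hz.
The photon relation is E = hf, giving E = 2.107 × 10^-24 J.
Converting to meV: E = 0.01315 meV ≈ 0.0132 meV.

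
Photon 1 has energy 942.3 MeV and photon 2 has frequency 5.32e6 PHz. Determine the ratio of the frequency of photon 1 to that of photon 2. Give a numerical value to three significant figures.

f_1 = 2.278e23 Hz (from energy = 942.3 MeV, via f = E/h).
f_2 = 5.320e21 Hz (from frequency = 5.32e6 PHz, via f given directly).
Ratio = 2.278e23 / 5.320e21 = 42.8.

42.8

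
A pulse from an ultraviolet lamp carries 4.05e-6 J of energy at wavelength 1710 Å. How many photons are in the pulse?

3.49e12 photons

Per-photon energy: E = 1.162e-18 J (from wavelength = 1710 Å).
N = E_total / E_photon = 4.05e-6 J / 1.162e-18 J = 3.49e12.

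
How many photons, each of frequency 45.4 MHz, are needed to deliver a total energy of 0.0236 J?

Per-photon energy: E = 3.008e-26 J (from frequency = 45.4 MHz).
N = E_total / E_photon = 0.0236 J / 3.008e-26 J = 7.85e23.

7.85e23 photons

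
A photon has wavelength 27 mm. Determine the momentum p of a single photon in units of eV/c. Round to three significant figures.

4.59 × 10^-5 eV/c

First convert: λ = 27 mm = 0.027 m.
Apply p = h/λ: p = 2.454 × 10^-32 kg·m/s.
Converting to eV/c: p = 4.592 × 10^-5 eV/c ≈ 4.59 × 10^-5 eV/c.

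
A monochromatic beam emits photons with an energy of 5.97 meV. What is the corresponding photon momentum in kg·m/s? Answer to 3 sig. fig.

3.19e-30 kg·m/s

Convert to SI: E = 5.97 meV = 9.5650e-22 J.
Since p = E/c for a photon, p = 3.191e-30 kg·m/s.
So p ≈ 3.19e-30 kg·m/s.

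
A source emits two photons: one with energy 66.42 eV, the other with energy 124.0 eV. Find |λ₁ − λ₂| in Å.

86.7 Å

Using λ = hc/E: λ₁ = 1.8667 × 10^-8 m, λ₂ = 9.9987 × 10^-9 m.
|Δλ| = |1.8667 × 10^-8 − 9.9987 × 10^-9| = 8.67 × 10^-9 m = 86.7 Å.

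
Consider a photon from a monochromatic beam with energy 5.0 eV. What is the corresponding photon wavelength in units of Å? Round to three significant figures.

First convert: E = 5.0 eV = 8.0109e-19 J.
The photon relation is λ = hc/E, giving λ = 2.480e-7 m.
Converting to Å: λ = 2480 Å ≈ 2480 Å.

2480 Å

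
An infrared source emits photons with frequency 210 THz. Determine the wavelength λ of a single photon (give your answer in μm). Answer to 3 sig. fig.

1.43 μm

(c = 2.99792458e8 m/s.)
First convert: f = 210 THz = 2.1e14 Hz.
For a photon λ = c/f, so λ = 1.428e-6 m.
Converting to μm: λ = 1.428 μm ≈ 1.43 μm.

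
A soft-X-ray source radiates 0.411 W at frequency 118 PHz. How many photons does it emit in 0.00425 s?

2.23·10^13 photons

Total energy: E_total = P·t = 0.411 × 0.00425 = 0.001747 J.
Per-photon energy: E = 7.819·10^-17 J.
N = E_total / E_photon = 2.23·10^13.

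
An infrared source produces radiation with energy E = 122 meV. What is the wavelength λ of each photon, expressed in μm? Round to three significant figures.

10.2 μm

In SI units: E = 122 meV = 1.9547 × 10^-20 J.
For a photon λ = hc/E, so λ = 1.016 × 10^-5 m.
Converting to μm: λ = 10.16 μm ≈ 10.2 μm.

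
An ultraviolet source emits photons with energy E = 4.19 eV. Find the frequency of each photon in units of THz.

1010 THz

(h = 6.62607015e-34 J·s, 1 eV = 1.602176634e-19 J.)
In SI units: E = 4.19 eV = 6.7131e-19 J.
Apply f = E/h: f = 1.013e15 Hz.
Converting to THz: f = 1013 THz ≈ 1010 THz.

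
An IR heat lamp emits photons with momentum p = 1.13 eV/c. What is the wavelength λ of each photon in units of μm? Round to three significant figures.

(h = 6.62607015e-34 J·s, c = 2.99792458e8 m/s, 1 eV = 1.602176634e-19 J.)
First convert: p = 1.13 eV/c = 6.0390e-28 kg·m/s.
The photon relation is λ = h/p, giving λ = 1.097e-6 m.
Converting to μm: λ = 1.097 μm ≈ 1.10 μm.

1.10 μm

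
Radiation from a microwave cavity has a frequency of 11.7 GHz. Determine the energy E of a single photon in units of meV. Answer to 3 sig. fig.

First convert: f = 11.7 GHz = 1.17 × 10^10 Hz.
Apply E = hf: E = 7.753 × 10^-24 J.
Converting to meV: E = 0.04839 meV ≈ 0.0484 meV.

0.0484 meV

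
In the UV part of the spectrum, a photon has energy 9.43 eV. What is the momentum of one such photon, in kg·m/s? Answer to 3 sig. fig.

5.04e-27 kg·m/s

In SI units: E = 9.43 eV = 1.5109e-18 J.
The photon relation is p = E/c, giving p = 5.040e-27 kg·m/s.
So p ≈ 5.04e-27 kg·m/s.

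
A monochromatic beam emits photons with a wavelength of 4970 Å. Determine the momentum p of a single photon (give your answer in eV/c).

Convert to SI: λ = 4970 Å = 4.97 × 10^-7 m.
The photon relation is p = h/λ, giving p = 1.333 × 10^-27 kg·m/s.
Converting to eV/c: p = 2.495 eV/c ≈ 2.49 eV/c.

2.49 eV/c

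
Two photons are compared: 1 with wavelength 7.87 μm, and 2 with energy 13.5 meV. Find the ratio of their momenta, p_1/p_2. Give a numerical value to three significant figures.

p_1 = 8.419e-29 kg·m/s (from wavelength = 7.87 μm, via p = h/λ).
p_2 = 7.215e-30 kg·m/s (from energy = 13.5 meV, via p = E/c).
Ratio = 8.419e-29 / 7.215e-30 = 11.7.

11.7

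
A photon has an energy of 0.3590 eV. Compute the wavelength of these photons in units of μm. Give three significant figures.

3.45 μm

In SI units: E = 0.3590 eV = 5.7518 × 10^-20 J.
Since λ = hc/E for a photon, λ = 3.454 × 10^-6 m.
Converting to μm: λ = 3.454 μm ≈ 3.45 μm.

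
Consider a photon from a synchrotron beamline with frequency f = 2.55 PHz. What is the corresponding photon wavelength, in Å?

1180 Å

Convert to SI: f = 2.55 PHz = 2.55e15 Hz.
The photon relation is λ = c/f, giving λ = 1.176e-7 m.
Converting to Å: λ = 1176 Å ≈ 1180 Å.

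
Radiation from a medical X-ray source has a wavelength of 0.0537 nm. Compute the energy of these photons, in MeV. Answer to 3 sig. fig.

0.0231 MeV

Use h = 6.62607015·10^-34 J·s, c = 2.99792458·10^8 m/s, 1 eV = 1.602176634·10^-19 J.
In SI units: λ = 0.0537 nm = 5.37·10^-11 m.
Apply E = hc/λ: E = 3.699·10^-15 J.
Converting to MeV: E = 0.02309 MeV ≈ 0.0231 MeV.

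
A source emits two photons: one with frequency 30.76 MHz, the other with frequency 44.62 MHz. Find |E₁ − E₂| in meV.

5.73 × 10^-5 meV

Using E = hf: E₁ = 2.0382 × 10^-26 J, E₂ = 2.9566 × 10^-26 J.
|ΔE| = |2.0382 × 10^-26 − 2.9566 × 10^-26| = 9.18 × 10^-27 J = 5.73 × 10^-5 meV.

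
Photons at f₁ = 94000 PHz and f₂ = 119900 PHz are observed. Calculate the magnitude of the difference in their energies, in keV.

107 keV

Using E = hf: E₁ = 6.2285 × 10^-14 J, E₂ = 7.9447 × 10^-14 J.
|ΔE| = |6.2285 × 10^-14 − 7.9447 × 10^-14| = 1.72 × 10^-14 J = 107 keV.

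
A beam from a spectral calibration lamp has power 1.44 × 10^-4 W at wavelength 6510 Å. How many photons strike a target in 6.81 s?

Total energy: E_total = P·t = 1.44 × 10^-4 × 6.81 = 9.806 × 10^-4 J.
Per-photon energy: E = 3.051 × 10^-19 J.
N = E_total / E_photon = 3.21 × 10^15.

3.21 × 10^15 photons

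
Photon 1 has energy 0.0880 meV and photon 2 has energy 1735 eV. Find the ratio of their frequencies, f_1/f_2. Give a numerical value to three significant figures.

5.07 × 10^-8

f_1 = 2.128 × 10^10 Hz (from energy = 0.0880 meV, via f = E/h).
f_2 = 4.195 × 10^17 Hz (from energy = 1735 eV, via f = E/h).
Ratio = 2.128 × 10^10 / 4.195 × 10^17 = 5.07 × 10^-8.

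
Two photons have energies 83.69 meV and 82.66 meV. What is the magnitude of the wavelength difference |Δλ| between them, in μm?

0.185 μm

Using λ = hc/E: λ₁ = 1.4815e-5 m, λ₂ = 1.4999e-5 m.
|Δλ| = |1.4815e-5 − 1.4999e-5| = 1.85e-7 m = 0.185 μm.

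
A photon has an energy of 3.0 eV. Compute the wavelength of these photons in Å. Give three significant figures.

4130 Å

(h = 6.62607015 × 10^-34 J·s, c = 2.99792458 × 10^8 m/s, 1 eV = 1.602176634 × 10^-19 J.)
Convert to SI: E = 3.0 eV = 4.8065 × 10^-19 J.
For a photon λ = hc/E, so λ = 4.133 × 10^-7 m.
Converting to Å: λ = 4133 Å ≈ 4130 Å.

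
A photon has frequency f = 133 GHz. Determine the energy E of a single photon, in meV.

First convert: f = 133 GHz = 1.33e11 Hz.
The photon relation is E = hf, giving E = 8.813e-23 J.
Converting to meV: E = 0.5500 meV ≈ 0.550 meV.

0.550 meV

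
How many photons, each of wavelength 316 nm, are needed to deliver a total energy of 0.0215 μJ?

3.42e10 photons

Per-photon energy: E = 6.286e-19 J (from wavelength = 316 nm).
N = E_total / E_photon = 2.15e-8 J / 6.286e-19 J = 3.42e10.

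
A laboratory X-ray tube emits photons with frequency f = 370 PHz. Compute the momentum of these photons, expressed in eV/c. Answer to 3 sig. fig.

Convert to SI: f = 370 PHz = 3.7e17 Hz.
Apply p = hf/c: p = 8.178e-25 kg·m/s.
Converting to eV/c: p = 1530 eV/c ≈ 1530 eV/c.

1530 eV/c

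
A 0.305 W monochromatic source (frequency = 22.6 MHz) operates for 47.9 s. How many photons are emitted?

9.76 × 10^26 photons

Total energy: E_total = P·t = 0.305 × 47.9 = 14.61 J.
Per-photon energy: E = 1.497 × 10^-26 J.
N = E_total / E_photon = 9.76 × 10^26.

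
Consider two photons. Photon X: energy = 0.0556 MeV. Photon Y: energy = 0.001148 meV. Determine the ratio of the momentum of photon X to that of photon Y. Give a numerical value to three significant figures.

p_X = 2.971e-23 kg·m/s (from energy = 0.0556 MeV, via p = E/c).
p_Y = 6.135e-34 kg·m/s (from energy = 0.001148 meV, via p = E/c).
Ratio = 2.971e-23 / 6.135e-34 = 4.84e10.

4.84e10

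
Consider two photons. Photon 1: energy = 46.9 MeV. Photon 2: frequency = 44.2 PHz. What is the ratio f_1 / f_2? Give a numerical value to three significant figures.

2.57e5

f_1 = 1.134e22 Hz (from energy = 46.9 MeV, via f = E/h).
f_2 = 4.420e16 Hz (from frequency = 44.2 PHz, via f given directly).
Ratio = 1.134e22 / 4.420e16 = 2.57e5.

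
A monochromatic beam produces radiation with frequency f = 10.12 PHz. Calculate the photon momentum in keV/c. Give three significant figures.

0.0419 keV/c

In SI units: f = 10.12 PHz = 1.012 × 10^16 Hz.
Apply p = hf/c: p = 2.237 × 10^-26 kg·m/s.
Converting to keV/c: p = 0.04185 keV/c ≈ 0.0419 keV/c.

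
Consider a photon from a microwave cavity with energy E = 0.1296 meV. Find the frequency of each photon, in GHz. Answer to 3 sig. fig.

Convert to SI: E = 0.1296 meV = 2.0764 × 10^-23 J.
For a photon f = E/h, so f = 3.134 × 10^10 Hz.
Converting to GHz: f = 31.34 GHz ≈ 31.3 GHz.

31.3 GHz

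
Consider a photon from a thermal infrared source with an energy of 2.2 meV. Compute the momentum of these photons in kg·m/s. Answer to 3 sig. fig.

1.18e-30 kg·m/s

Take c = 2.99792458e8 m/s, 1 eV = 1.602176634e-19 J.
In SI units: E = 2.2 meV = 3.5248e-22 J.
Since p = E/c for a photon, p = 1.176e-30 kg·m/s.
So p ≈ 1.18e-30 kg·m/s.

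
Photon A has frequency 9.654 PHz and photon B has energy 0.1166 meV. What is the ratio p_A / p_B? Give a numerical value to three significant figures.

p_A = 2.134e-26 kg·m/s (from frequency = 9.654 PHz, via p = hf/c).
p_B = 6.231e-32 kg·m/s (from energy = 0.1166 meV, via p = E/c).
Ratio = 2.134e-26 / 6.231e-32 = 3.42e5.

3.42e5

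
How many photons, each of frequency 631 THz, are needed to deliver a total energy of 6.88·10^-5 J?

Per-photon energy: E = 4.181·10^-19 J (from frequency = 631 THz).
N = E_total / E_photon = 6.88·10^-5 J / 4.181·10^-19 J = 1.65·10^14.

1.65·10^14 photons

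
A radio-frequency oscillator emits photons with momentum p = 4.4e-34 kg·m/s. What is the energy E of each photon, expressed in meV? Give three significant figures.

8.23e-4 meV

(c = 2.99792458e8 m/s, 1 eV = 1.602176634e-19 J.)
For a photon E = pc, so E = 1.319e-25 J.
Converting to meV: E = 8.233e-4 meV ≈ 8.23e-4 meV.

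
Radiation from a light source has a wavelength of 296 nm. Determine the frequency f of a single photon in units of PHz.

1.01 PHz

Use c = 2.99792458e8 m/s.
In SI units: λ = 296 nm = 2.96e-7 m.
For a photon f = c/λ, so f = 1.013e15 Hz.
Converting to PHz: f = 1.013 PHz ≈ 1.01 PHz.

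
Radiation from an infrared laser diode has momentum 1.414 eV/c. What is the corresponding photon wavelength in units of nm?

Convert to SI: p = 1.414 eV/c = 7.5568 × 10^-28 kg·m/s.
For a photon λ = h/p, so λ = 8.768 × 10^-7 m.
Converting to nm: λ = 876.8 nm ≈ 877 nm.

877 nm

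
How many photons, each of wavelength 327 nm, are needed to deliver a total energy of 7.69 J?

Per-photon energy: E = 6.075 × 10^-19 J (from wavelength = 327 nm).
N = E_total / E_photon = 7.69 J / 6.075 × 10^-19 J = 1.27 × 10^19.

1.27 × 10^19 photons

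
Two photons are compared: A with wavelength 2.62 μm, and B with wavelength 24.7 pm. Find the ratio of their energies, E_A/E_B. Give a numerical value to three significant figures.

E_A = 7.582e-20 J (from wavelength = 2.62 μm, via E = hc/λ).
E_B = 8.042e-15 J (from wavelength = 24.7 pm, via E = hc/λ).
Ratio = 7.582e-20 / 8.042e-15 = 9.43e-6.

9.43e-6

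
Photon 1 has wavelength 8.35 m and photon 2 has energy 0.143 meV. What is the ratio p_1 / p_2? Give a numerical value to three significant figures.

1.04·10^-3

p_1 = 7.935·10^-35 kg·m/s (from wavelength = 8.35 m, via p = h/λ).
p_2 = 7.642·10^-32 kg·m/s (from energy = 0.143 meV, via p = E/c).
Ratio = 7.935·10^-35 / 7.642·10^-32 = 1.04·10^-3.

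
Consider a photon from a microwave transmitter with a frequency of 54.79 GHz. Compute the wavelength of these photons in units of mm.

In SI units: f = 54.79 GHz = 5.479·10^10 Hz.
For a photon λ = c/f, so λ = 0.005472 m.
Converting to mm: λ = 5.472 mm ≈ 5.47 mm.

5.47 mm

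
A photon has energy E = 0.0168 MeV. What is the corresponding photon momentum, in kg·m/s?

Use c = 2.99792458 × 10^8 m/s, 1 eV = 1.602176634 × 10^-19 J.
Convert to SI: E = 0.0168 MeV = 2.6917 × 10^-15 J.
For a photon p = E/c, so p = 8.978 × 10^-24 kg·m/s.
So p ≈ 8.98 × 10^-24 kg·m/s.

8.98 × 10^-24 kg·m/s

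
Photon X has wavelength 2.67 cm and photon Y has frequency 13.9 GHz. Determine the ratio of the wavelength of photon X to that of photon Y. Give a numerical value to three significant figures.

λ_X = 0.02670 m (from wavelength = 2.67 cm, via λ given directly).
λ_Y = 0.02157 m (from frequency = 13.9 GHz, via λ = c/f).
Ratio = 0.02670 / 0.02157 = 1.24.

1.24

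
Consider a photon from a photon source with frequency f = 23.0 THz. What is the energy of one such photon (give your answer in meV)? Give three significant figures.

95.1 meV

Convert to SI: f = 23.0 THz = 2.30·10^13 Hz.
The photon relation is E = hf, giving E = 1.524·10^-20 J.
Converting to meV: E = 95.12 meV ≈ 95.1 meV.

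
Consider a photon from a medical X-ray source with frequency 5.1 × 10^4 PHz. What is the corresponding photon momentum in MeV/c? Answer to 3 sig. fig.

0.211 MeV/c

First convert: f = 5.1 × 10^4 PHz = 5.1 × 10^19 Hz.
Apply p = hf/c: p = 1.127 × 10^-22 kg·m/s.
Converting to MeV/c: p = 0.2109 MeV/c ≈ 0.211 MeV/c.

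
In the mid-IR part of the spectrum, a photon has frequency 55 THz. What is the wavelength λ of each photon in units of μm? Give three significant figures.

5.45 μm

First convert: f = 55 THz = 5.5·10^13 Hz.
For a photon λ = c/f, so λ = 5.451·10^-6 m.
Converting to μm: λ = 5.451 μm ≈ 5.45 μm.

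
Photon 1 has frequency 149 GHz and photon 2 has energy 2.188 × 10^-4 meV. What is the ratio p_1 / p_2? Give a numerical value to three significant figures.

p_1 = 3.293 × 10^-31 kg·m/s (from frequency = 149 GHz, via p = hf/c).
p_2 = 1.169 × 10^-34 kg·m/s (from energy = 2.188 × 10^-4 meV, via p = E/c).
Ratio = 3.293 × 10^-31 / 1.169 × 10^-34 = 2820.

2820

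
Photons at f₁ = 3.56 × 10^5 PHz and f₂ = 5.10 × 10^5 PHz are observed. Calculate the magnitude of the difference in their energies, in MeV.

0.637 MeV

Using E = hf: E₁ = 2.359 × 10^-13 J, E₂ = 3.379 × 10^-13 J.
|ΔE| = |2.359 × 10^-13 − 3.379 × 10^-13| = 1.02 × 10^-13 J = 0.637 MeV.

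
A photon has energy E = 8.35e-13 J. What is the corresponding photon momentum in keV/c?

5210 keV/c

For a photon p = E/c, so p = 2.785e-21 kg·m/s.
Converting to keV/c: p = 5212 keV/c ≈ 5210 keV/c.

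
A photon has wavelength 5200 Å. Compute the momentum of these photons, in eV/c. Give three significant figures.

2.38 eV/c

Convert to SI: λ = 5200 Å = 5.20·10^-7 m.
The photon relation is p = h/λ, giving p = 1.274·10^-27 kg·m/s.
Converting to eV/c: p = 2.384 eV/c ≈ 2.38 eV/c.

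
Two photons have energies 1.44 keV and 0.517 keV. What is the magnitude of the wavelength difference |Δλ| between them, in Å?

Using λ = hc/E: λ₁ = 8.610e-10 m, λ₂ = 2.398e-9 m.
|Δλ| = |8.610e-10 − 2.398e-9| = 1.54e-9 m = 15.4 Å.

15.4 Å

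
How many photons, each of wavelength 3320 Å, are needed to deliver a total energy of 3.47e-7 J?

5.80e11 photons

Per-photon energy: E = 5.983e-19 J (from wavelength = 3320 Å).
N = E_total / E_photon = 3.47e-7 J / 5.983e-19 J = 5.80e11.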